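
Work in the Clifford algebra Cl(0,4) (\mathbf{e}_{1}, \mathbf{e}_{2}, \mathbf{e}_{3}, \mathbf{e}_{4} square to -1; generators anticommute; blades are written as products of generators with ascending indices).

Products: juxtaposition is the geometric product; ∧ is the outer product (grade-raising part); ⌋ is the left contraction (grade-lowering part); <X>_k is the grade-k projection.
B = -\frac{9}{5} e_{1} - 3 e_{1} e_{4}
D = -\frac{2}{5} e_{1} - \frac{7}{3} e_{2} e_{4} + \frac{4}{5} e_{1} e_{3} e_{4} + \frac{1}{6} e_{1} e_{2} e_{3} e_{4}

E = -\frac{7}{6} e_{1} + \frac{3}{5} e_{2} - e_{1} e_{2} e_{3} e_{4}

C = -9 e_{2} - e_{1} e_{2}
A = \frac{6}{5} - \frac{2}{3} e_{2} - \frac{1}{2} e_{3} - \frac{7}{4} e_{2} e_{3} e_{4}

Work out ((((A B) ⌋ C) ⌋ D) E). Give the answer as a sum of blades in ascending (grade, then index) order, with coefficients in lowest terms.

step 1: -\frac{54}{25} e_{1} - \frac{6}{5} e_{1} e_{2} - \frac{9}{10} e_{1} e_{3} - \frac{18}{5} e_{1} e_{4} + \frac{21}{4} e_{1} e_{2} e_{3} - 2 e_{1} e_{2} e_{4} - \frac{3}{2} e_{1} e_{3} e_{4} - \frac{63}{20} e_{1} e_{2} e_{3} e_{4}
step 2: -\frac{6}{5} - \frac{54}{25} e_{2}
step 3: \frac{12}{25} e_{1} - \frac{126}{25} e_{4} + \frac{14}{5} e_{2} e_{4} - \frac{33}{25} e_{1} e_{3} e_{4} - \frac{1}{5} e_{1} e_{2} e_{3} e_{4}
step 4: \frac{19}{25} + \frac{33}{25} e_{2} + \frac{42}{25} e_{4} + \frac{36}{125} e_{1} e_{2} - \frac{14}{5} e_{1} e_{3} - \frac{147}{25} e_{1} e_{4} + \frac{378}{125} e_{2} e_{4} - \frac{77}{50} e_{3} e_{4} + \frac{126}{25} e_{1} e_{2} e_{3} - \frac{49}{15} e_{1} e_{2} e_{4} + \frac{3}{25} e_{1} e_{3} e_{4} + \frac{107}{150} e_{2} e_{3} e_{4} - \frac{99}{125} e_{1} e_{2} e_{3} e_{4}
Answer: \frac{19}{25} + \frac{33}{25} e_{2} + \frac{42}{25} e_{4} + \frac{36}{125} e_{1} e_{2} - \frac{14}{5} e_{1} e_{3} - \frac{147}{25} e_{1} e_{4} + \frac{378}{125} e_{2} e_{4} - \frac{77}{50} e_{3} e_{4} + \frac{126}{25} e_{1} e_{2} e_{3} - \frac{49}{15} e_{1} e_{2} e_{4} + \frac{3}{25} e_{1} e_{3} e_{4} + \frac{107}{150} e_{2} e_{3} e_{4} - \frac{99}{125} e_{1} e_{2} e_{3} e_{4}


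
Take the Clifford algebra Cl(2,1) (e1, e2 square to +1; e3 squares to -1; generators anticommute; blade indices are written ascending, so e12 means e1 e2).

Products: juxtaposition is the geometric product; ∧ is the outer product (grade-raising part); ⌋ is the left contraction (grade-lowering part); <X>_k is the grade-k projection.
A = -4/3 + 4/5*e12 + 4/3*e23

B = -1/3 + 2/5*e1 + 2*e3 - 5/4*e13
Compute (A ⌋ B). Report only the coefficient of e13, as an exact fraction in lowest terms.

step 1: 4/9 - 8/15*e1 - 8/3*e3 + 5/3*e13
Answer: 5/3


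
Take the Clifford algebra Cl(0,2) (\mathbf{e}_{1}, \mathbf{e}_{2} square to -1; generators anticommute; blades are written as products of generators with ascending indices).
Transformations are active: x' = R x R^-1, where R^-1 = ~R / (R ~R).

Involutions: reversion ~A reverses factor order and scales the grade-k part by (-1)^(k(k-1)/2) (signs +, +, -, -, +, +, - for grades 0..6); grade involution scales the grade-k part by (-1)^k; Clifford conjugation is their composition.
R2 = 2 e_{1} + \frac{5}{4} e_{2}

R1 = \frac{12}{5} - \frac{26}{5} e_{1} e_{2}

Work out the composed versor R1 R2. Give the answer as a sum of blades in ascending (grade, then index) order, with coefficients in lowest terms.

Distribute over the terms of R1 (each basis-blade product reordered to ascending indices, repeated generators contracted through their squares):
(\frac{12}{5}) R2 = \frac{24}{5} e_{1} + 3 e_{2}
(-\frac{26}{5} e_{1} e_{2}) R2 = \frac{13}{2} e_{1} - \frac{52}{5} e_{2}
Summing the partial products and collecting blades:
Answer: \frac{113}{10} e_{1} - \frac{37}{5} e_{2}


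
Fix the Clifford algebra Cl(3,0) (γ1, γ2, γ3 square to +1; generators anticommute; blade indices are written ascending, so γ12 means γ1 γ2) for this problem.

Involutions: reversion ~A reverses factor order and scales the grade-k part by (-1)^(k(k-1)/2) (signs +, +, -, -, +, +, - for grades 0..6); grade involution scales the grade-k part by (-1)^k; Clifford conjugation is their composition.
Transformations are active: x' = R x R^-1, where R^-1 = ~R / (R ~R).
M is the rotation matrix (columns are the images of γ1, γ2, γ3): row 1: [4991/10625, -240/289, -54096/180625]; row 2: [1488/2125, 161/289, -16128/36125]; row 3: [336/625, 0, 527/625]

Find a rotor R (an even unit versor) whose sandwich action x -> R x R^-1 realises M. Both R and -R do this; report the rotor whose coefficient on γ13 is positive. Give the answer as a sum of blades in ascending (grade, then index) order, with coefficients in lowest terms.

Method: write R = a + b12*γ12 + b13*γ13 + b23*γ23 with a^2 + b12^2 + b13^2 + b23^2 = 1 (so R^-1 = ~R). Expanding the columns R e_j ~R gives tr M = 4a^2 - 1 and, from the antisymmetric part, M21 - M12 = -4a*b12, M13 - M31 = 4a*b13, M32 - M23 = -4a*b23.
Here tr M = 13511/7225, so a^2 = (1 + tr M)/4 = 5184/7225 and a = ±72/85. Taking a = 72/85: M21 - M12 = 55296/36125, M13 - M31 = -6048/7225, M32 - M23 = 16128/36125, giving b12 = -192/425, b13 = -21/85, b23 = -56/425, i.e. R = 72/85 - 192/425*γ12 - 21/85*γ13 - 56/425*γ23.
Its γ13 coefficient is negative, so report the other preimage -R.
Answer: -72/85 + 192/425*γ12 + 21/85*γ13 + 56/425*γ23. Key observation: the double cover Spin(3) -> SO(3) sends R and -R to the same matrix (trace 13511/7225 here), so the stated sign of the γ13 coefficient is what selects one sheet.


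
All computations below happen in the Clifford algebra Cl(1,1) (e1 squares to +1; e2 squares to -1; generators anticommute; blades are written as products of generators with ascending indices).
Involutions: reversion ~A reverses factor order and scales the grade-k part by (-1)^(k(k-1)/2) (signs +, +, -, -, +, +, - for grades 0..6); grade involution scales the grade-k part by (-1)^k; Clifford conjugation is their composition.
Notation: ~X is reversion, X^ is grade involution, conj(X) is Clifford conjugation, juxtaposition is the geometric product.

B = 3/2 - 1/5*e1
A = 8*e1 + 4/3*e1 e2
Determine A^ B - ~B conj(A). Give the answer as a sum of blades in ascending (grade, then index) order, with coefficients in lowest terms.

first term: 8/5 - 12*e1 + 4/15*e2 + 2*e1 e2
second term: 8/5 - 12*e1 + 4/15*e2 - 2*e1 e2
Answer: 4*e1 e2


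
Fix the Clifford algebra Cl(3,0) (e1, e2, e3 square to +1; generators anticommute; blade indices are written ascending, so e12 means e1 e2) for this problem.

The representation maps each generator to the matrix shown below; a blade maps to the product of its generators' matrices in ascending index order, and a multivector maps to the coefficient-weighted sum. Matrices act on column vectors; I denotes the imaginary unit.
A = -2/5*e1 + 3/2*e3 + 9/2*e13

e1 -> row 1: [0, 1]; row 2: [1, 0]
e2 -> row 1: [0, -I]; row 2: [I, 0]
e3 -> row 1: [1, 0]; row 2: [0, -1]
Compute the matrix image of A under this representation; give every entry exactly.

Bivector images (products of the table entries): rho(e13) = rho(e1)rho(e3) = row 1: [0, -1]; row 2: [1, 0].
M = (-2/5)*rho(e1) + (3/2)*rho(e3) + (9/2)*rho(e13), summed entrywise:
Answer: row 1: [3/2, -49/10]; row 2: [41/10, -3/2]


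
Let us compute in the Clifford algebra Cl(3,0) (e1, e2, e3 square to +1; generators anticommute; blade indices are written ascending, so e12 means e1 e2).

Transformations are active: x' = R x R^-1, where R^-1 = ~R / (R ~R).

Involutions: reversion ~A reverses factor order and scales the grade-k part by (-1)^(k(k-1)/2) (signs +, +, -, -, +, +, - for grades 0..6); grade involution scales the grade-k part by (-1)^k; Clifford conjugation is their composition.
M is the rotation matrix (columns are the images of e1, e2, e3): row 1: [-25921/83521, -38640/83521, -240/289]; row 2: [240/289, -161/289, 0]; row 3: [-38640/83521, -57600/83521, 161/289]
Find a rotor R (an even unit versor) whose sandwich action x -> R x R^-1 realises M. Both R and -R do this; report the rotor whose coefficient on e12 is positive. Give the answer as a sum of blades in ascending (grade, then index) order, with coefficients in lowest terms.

Method: write R = a + b12*e12 + b13*e13 + b23*e23 with a^2 + b12^2 + b13^2 + b23^2 = 1 (so R^-1 = ~R). Expanding the columns R e_j ~R gives tr M = 4a^2 - 1 and, from the antisymmetric part, M21 - M12 = -4a*b12, M13 - M31 = 4a*b13, M32 - M23 = -4a*b23.
Here tr M = -25921/83521, so a^2 = (1 + tr M)/4 = 14400/83521 and a = ±120/289. Taking a = 120/289: M21 - M12 = 108000/83521, M13 - M31 = -30720/83521, M32 - M23 = -57600/83521, giving b12 = -225/289, b13 = -64/289, b23 = 120/289, i.e. R = 120/289 - 225/289*e12 - 64/289*e13 + 120/289*e23.
Its e12 coefficient is negative, so report the other preimage -R.
Answer: -120/289 + 225/289*e12 + 64/289*e13 - 120/289*e23. Uniqueness: Spin(3) -> SO(3) maps R and -R to the same rotation of trace -25921/83521; fixing the sign of the e12 coefficient removes the ambiguity.


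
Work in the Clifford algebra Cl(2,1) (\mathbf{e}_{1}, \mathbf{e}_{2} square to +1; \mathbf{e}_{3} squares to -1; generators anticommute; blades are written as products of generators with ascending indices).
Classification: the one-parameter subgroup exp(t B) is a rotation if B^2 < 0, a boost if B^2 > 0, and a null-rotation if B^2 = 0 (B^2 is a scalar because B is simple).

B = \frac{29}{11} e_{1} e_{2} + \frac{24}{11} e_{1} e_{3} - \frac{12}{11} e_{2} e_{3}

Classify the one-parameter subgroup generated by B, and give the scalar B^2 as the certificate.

B^2 term by term: the squares give (\frac{29}{11})^2*(e_{1} e_{2})^2 + (\frac{24}{11})^2*(e_{1} e_{3})^2 + (-\frac{12}{11})^2*(e_{2} e_{3})^2 = \frac{841}{121}*(-1) + \frac{576}{121}*(+1) + \frac{144}{121}*(+1) = -1 (each basis 2-blade squares to minus the product of its generators' squares); cross terms between blades sharing an index anticommute and cancel. So B^2 = -1.
Answer: rotation, certificate B^2 = -1. Check the certificate: B^2 = -1, and that sign is decisive whatever form B takes.


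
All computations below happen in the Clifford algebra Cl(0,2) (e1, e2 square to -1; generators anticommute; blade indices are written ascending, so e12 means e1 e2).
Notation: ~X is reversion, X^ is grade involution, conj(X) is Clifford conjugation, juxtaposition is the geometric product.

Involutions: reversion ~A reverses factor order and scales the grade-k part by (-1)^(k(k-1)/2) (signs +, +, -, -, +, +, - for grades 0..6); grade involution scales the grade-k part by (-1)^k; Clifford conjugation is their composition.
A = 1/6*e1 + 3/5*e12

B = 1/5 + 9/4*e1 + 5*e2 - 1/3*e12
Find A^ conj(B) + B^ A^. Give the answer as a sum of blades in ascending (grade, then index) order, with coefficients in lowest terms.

first term: -23/40 + 89/30*e1 - 233/180*e2 + 143/150*e12
second term: -7/40 - 91/30*e1 + 253/180*e2 - 107/150*e12
Answer: -3/4 - 1/15*e1 + 1/9*e2 + 6/25*e12


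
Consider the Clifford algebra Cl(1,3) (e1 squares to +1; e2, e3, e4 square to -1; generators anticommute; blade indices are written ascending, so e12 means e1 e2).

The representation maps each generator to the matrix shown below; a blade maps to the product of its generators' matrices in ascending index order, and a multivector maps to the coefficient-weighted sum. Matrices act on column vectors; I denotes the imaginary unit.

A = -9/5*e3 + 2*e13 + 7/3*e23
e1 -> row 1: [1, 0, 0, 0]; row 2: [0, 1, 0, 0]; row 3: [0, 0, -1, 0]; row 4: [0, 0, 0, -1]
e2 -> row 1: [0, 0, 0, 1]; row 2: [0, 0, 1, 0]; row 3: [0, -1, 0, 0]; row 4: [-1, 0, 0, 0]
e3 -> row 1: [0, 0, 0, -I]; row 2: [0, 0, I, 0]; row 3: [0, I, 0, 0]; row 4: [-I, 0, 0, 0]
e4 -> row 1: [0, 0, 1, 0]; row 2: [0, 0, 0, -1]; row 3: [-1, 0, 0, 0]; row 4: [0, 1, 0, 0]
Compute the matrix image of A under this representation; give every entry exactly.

Bivector images (products of the table entries): rho(e13) = rho(e1)rho(e3) = row 1: [0, 0, 0, -I]; row 2: [0, 0, I, 0]; row 3: [0, -I, 0, 0]; row 4: [I, 0, 0, 0]; rho(e23) = rho(e2)rho(e3) = row 1: [-I, 0, 0, 0]; row 2: [0, I, 0, 0]; row 3: [0, 0, -I, 0]; row 4: [0, 0, 0, I].
M = (-9/5)*rho(e3) + (2)*rho(e13) + (7/3)*rho(e23), summed entrywise:
Answer: row 1: [-7*I/3, 0, 0, -I/5]; row 2: [0, 7*I/3, I/5, 0]; row 3: [0, -19*I/5, -7*I/3, 0]; row 4: [19*I/5, 0, 0, 7*I/3]


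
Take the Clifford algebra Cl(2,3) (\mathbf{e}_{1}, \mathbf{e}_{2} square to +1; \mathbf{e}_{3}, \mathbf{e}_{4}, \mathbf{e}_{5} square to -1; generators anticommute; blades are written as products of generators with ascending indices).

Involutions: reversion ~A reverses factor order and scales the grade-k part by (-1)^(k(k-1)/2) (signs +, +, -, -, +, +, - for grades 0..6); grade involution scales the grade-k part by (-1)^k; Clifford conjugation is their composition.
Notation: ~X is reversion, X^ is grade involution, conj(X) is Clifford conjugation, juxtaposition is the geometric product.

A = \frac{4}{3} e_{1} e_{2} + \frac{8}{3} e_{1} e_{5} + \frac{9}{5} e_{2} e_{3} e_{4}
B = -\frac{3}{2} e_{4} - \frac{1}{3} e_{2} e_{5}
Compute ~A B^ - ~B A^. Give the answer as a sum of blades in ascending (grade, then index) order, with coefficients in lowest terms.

first term: \frac{8}{9} e_{1} e_{2} + \frac{4}{9} e_{1} e_{5} + \frac{27}{10} e_{2} e_{3} - 2 e_{1} e_{2} e_{4} + 4 e_{1} e_{4} e_{5} + \frac{3}{5} e_{3} e_{4} e_{5}
second term: -\frac{8}{9} e_{1} e_{2} - \frac{4}{9} e_{1} e_{5} - \frac{27}{10} e_{2} e_{3} - 2 e_{1} e_{2} e_{4} + 4 e_{1} e_{4} e_{5} + \frac{3}{5} e_{3} e_{4} e_{5}
Answer: \frac{16}{9} e_{1} e_{2} + \frac{8}{9} e_{1} e_{5} + \frac{27}{5} e_{2} e_{3}


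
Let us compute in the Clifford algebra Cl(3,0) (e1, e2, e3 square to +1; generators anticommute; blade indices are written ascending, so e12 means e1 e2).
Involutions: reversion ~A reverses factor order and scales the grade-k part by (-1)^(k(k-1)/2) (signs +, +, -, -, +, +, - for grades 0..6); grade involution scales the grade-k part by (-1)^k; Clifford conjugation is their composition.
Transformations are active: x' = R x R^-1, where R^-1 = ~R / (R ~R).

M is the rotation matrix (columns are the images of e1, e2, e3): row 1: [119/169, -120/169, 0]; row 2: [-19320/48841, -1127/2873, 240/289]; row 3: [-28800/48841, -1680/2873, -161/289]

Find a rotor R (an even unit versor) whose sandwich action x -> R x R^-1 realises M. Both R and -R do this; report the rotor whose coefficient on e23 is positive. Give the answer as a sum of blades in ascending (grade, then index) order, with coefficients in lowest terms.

Method: write R = a + b12*e12 + b13*e13 + b23*e23 with a^2 + b12^2 + b13^2 + b23^2 = 1 (so R^-1 = ~R). Expanding the columns R e_j ~R gives tr M = 4a^2 - 1 and, from the antisymmetric part, M21 - M12 = -4a*b12, M13 - M31 = 4a*b13, M32 - M23 = -4a*b23.
Here tr M = -11977/48841, so a^2 = (1 + tr M)/4 = 9216/48841 and a = ±96/221. Taking a = 96/221: M21 - M12 = 15360/48841, M13 - M31 = 28800/48841, M32 - M23 = -69120/48841, giving b12 = -40/221, b13 = 75/221, b23 = 180/221, i.e. R = 96/221 - 40/221*e12 + 75/221*e13 + 180/221*e23.
Its e23 coefficient is already positive.
Answer: 96/221 - 40/221*e12 + 75/221*e13 + 180/221*e23. Key observation: the double cover Spin(3) -> SO(3) sends R and -R to the same matrix (trace -11977/48841 here), so the stated sign of the e23 coefficient is what selects one sheet.


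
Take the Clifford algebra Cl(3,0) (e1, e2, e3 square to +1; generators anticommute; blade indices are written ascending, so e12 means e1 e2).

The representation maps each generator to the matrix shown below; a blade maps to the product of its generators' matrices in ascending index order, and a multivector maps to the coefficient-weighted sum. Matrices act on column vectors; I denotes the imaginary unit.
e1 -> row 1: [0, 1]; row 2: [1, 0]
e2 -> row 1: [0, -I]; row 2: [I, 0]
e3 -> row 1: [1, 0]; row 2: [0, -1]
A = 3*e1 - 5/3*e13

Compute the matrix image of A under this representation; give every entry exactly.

Bivector images (products of the table entries): rho(e13) = rho(e1)rho(e3) = row 1: [0, -1]; row 2: [1, 0].
M = (3)*rho(e1) + (-5/3)*rho(e13), summed entrywise:
Answer: row 1: [0, 14/3]; row 2: [4/3, 0]


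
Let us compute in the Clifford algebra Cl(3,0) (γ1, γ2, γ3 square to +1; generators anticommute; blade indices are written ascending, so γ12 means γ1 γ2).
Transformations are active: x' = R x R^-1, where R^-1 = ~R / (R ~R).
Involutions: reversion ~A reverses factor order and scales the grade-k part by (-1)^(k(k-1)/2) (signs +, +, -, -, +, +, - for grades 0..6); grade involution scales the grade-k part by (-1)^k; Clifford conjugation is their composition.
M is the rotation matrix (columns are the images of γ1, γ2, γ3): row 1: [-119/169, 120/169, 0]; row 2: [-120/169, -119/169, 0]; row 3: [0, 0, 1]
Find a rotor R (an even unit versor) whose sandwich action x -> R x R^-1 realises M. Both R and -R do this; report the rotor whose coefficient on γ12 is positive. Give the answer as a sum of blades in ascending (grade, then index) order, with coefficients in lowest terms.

Method: write R = a + b12*γ12 + b13*γ13 + b23*γ23 with a^2 + b12^2 + b13^2 + b23^2 = 1 (so R^-1 = ~R). Expanding the columns R e_j ~R gives tr M = 4a^2 - 1 and, from the antisymmetric part, M21 - M12 = -4a*b12, M13 - M31 = 4a*b13, M32 - M23 = -4a*b23.
Here tr M = -69/169, so a^2 = (1 + tr M)/4 = 25/169 and a = ±5/13. Taking a = 5/13: M21 - M12 = -240/169, M13 - M31 = 0, M32 - M23 = 0, giving b12 = 12/13, b13 = 0, b23 = 0, i.e. R = 5/13 + 12/13*γ12.
Its γ12 coefficient is already positive.
Answer: 5/13 + 12/13*γ12. Key observation: the double cover Spin(3) -> SO(3) sends R and -R to the same matrix (trace -69/169 here), so the stated sign of the γ12 coefficient is what selects one sheet.


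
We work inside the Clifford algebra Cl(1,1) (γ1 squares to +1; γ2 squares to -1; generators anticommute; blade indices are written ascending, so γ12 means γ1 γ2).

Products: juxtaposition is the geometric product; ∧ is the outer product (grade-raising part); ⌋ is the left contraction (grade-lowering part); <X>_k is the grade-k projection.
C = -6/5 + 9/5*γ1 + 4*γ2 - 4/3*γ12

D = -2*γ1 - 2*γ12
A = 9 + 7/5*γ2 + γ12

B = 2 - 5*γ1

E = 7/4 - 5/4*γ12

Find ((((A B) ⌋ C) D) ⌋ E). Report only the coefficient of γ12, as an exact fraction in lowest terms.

step 1: 18 - 45*γ1 + 39/5*γ2 + 9*γ12
step 2: -729/5 + 22*γ1 + 132*γ2 - 24*γ12
step 3: 4 + 138/5*γ1 - 92*γ2 + 2778/5*γ12
step 4: -1375/2 + 115*γ1 - 69/2*γ2 - 5*γ12
Answer: -5


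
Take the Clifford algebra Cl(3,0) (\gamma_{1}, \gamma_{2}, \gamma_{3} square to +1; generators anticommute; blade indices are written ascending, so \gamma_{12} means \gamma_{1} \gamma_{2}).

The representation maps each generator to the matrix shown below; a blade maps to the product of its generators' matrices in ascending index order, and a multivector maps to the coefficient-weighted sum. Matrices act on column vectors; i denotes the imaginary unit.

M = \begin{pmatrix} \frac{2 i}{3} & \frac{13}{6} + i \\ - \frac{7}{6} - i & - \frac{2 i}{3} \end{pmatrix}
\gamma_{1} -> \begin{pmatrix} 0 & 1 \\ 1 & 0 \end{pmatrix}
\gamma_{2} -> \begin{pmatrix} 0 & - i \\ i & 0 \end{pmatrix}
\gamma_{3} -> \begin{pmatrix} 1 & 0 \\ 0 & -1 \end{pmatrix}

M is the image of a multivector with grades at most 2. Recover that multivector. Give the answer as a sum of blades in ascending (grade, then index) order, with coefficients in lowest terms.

Method: 1, rho(\gamma_{1}), rho(\gamma_{2}), rho(\gamma_{3}) form a trace-orthogonal basis of the 2x2 complex matrices (tr(X Y) = 2 if X = Y, else 0), so M = m0*1 + m1*rho(\gamma_{1}) + m2*rho(\gamma_{2}) + m3*rho(\gamma_{3}) with m0 = tr(M)/2 = 0, m1 = tr(M rho(\gamma_{1}))/2 = \frac{1}{2}, m2 = tr(M rho(\gamma_{2}))/2 = -1 + \frac{5 i}{3}, m3 = tr(M rho(\gamma_{3}))/2 = \frac{2 i}{3}.
Multiplying table entries, the bivector images are rho(\gamma_{12}) = i*rho(\gamma_{3}), rho(\gamma_{13}) = -i*rho(\gamma_{2}), rho(\gamma_{23}) = i*rho(\gamma_{1}); with real blade coefficients the real parts of m0..m3 are the coefficients of 1, \gamma_{1}, \gamma_{2}, \gamma_{3} and the imaginary parts give the bivectors (\gamma_{23}: Im m1, \gamma_{13}: -Im m2, \gamma_{12}: Im m3).
Answer: \frac{1}{2} \gamma_{1} - \gamma_{2} + \frac{2}{3} \gamma_{12} - \frac{5}{3} \gamma_{13}


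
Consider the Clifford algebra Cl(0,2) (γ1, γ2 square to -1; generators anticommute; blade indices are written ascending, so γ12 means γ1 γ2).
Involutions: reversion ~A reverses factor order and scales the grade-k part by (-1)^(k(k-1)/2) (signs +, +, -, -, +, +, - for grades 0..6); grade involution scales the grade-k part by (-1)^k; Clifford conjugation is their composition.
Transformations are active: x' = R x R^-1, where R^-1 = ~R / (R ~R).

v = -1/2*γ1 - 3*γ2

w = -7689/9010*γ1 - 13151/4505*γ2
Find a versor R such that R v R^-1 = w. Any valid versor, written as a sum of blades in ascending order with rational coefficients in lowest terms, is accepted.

Take R = v + w = -6097/4505*γ1 - 26666/4505*γ2. Because q(v) = q(w) = -37/4, conjugation by R sends v exactly to w.
Answer: -6097/4505*γ1 - 26666/4505*γ2


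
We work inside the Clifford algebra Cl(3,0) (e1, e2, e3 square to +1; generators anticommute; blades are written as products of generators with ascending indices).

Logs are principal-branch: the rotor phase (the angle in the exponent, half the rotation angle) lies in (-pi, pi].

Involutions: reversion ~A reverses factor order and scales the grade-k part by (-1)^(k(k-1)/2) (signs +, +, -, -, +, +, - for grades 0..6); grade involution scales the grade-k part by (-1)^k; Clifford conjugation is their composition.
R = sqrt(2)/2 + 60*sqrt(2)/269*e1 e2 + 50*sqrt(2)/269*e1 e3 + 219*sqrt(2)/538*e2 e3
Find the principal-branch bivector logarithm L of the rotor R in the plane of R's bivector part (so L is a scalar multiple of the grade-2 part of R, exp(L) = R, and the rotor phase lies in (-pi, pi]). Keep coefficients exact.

The scalar part of R is sqrt(2)/2, so the principal-branch rotor phase is pinned; divide the bivector part by its sine to get the unit plane — L is the phase times that plane.
Concretely: cos(phase) = sqrt(2)/2 gives phase = ±pi/4, and since phase/sin(phase) is even the sign is immaterial: L = (phase/sin(phase)) * <R>_2 = (sqrt(2)*pi/4) * <R>_2.
Answer: 30*pi/269*e1 e2 + 25*pi/269*e1 e3 + 219*pi/1076*e2 e3


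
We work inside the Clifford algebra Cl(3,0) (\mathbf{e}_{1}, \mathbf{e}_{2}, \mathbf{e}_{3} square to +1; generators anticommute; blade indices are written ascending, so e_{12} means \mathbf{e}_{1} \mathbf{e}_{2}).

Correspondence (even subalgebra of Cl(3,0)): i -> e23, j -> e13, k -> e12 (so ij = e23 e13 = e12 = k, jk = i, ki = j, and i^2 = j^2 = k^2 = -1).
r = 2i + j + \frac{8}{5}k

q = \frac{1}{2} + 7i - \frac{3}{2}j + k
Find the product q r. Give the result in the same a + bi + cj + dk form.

In blades: q = \frac{1}{2} + e_{12} - \frac{3}{2} e_{13} + 7 e_{23}, r = \frac{8}{5} e_{12} + e_{13} + 2 e_{23}.
Distribute q over r term by term (generator squares from the signature, products reordered to ascending indices): (\frac{1}{2})*r = \frac{4}{5} e_{12} + \frac{1}{2} e_{13} + e_{23}; (e_{12})*r = -\frac{8}{5} + 2 e_{13} - e_{23}; (-\frac{3}{2} e_{13})*r = \frac{3}{2} + 3 e_{12} - \frac{12}{5} e_{23}; (7 e_{23})*r = -14 + 7 e_{12} - \frac{56}{5} e_{13}.
Sum: -\frac{141}{10} + \frac{54}{5} e_{12} - \frac{87}{10} e_{13} - \frac{12}{5} e_{23}; translating back through the correspondence:
Answer: -\frac{141}{10} - \frac{12}{5}i - \frac{87}{10}j + \frac{54}{5}k


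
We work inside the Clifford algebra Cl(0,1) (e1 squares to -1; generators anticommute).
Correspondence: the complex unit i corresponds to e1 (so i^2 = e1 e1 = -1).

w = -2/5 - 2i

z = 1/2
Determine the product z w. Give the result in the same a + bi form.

In blades: z = 1/2, w = -2/5 - 2*e1.
Distribute z over w term by term (generator squares from the signature, products reordered to ascending indices): (1/2)*w = -1/5 - e1.
Sum: -1/5 - e1; translating back through the correspondence:
Answer: -1/5 - i


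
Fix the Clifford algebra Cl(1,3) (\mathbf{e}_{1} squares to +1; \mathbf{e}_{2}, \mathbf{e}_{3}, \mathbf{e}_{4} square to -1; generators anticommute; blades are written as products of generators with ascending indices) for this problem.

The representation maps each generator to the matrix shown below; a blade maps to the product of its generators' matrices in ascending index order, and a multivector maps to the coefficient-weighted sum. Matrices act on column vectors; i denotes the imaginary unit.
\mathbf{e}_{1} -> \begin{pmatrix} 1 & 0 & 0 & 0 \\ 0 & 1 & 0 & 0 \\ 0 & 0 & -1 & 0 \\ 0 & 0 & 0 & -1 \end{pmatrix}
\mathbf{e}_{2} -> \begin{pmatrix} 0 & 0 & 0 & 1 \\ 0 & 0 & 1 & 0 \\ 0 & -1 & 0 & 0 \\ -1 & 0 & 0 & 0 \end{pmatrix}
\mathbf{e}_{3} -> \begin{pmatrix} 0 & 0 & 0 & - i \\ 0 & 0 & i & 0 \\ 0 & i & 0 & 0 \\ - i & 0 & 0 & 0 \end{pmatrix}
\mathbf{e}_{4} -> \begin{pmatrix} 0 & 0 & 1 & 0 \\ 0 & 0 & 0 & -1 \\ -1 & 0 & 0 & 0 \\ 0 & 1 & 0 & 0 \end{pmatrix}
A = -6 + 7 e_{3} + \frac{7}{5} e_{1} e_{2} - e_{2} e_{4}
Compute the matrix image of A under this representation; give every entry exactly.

Bivector images (products of the table entries): rho(e_{1} e_{2}) = rho(\mathbf{e}_{1})rho(\mathbf{e}_{2}) = \begin{pmatrix} 0 & 0 & 0 & 1 \\ 0 & 0 & 1 & 0 \\ 0 & 1 & 0 & 0 \\ 1 & 0 & 0 & 0 \end{pmatrix}; rho(e_{2} e_{4}) = rho(\mathbf{e}_{2})rho(\mathbf{e}_{4}) = \begin{pmatrix} 0 & 1 & 0 & 0 \\ -1 & 0 & 0 & 0 \\ 0 & 0 & 0 & 1 \\ 0 & 0 & -1 & 0 \end{pmatrix}.
M = (-6)*1 + (7)*rho(e_{3}) + (\frac{7}{5})*rho(e_{1} e_{2}) + (-1)*rho(e_{2} e_{4}), summed entrywise (1 is the identity matrix):
Answer: \begin{pmatrix} -6 & -1 & 0 & \frac{7}{5} - 7 i \\ 1 & -6 & \frac{7}{5} + 7 i & 0 \\ 0 & \frac{7}{5} + 7 i & -6 & -1 \\ \frac{7}{5} - 7 i & 0 & 1 & -6 \end{pmatrix}


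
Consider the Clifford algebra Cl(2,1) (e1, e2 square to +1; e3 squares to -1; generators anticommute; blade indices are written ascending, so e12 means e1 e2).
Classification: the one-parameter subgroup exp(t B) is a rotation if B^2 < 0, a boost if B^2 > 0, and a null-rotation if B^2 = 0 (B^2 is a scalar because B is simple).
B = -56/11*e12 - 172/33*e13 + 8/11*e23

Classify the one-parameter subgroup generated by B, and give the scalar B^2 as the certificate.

B^2 term by term: the squares give (-56/11)^2*(e12)^2 + (-172/33)^2*(e13)^2 + (8/11)^2*(e23)^2 = 3136/121*(-1) + 29584/1089*(+1) + 64/121*(+1) = 16/9 (each basis 2-blade squares to minus the product of its generators' squares); cross terms between blades sharing an index anticommute and cancel. So B^2 = 16/9.
Answer: boost, certificate B^2 = 16/9. Key observation: B^2 = 16/9 is a conjugation invariant, so its sign decides the class regardless of the surface form of B.


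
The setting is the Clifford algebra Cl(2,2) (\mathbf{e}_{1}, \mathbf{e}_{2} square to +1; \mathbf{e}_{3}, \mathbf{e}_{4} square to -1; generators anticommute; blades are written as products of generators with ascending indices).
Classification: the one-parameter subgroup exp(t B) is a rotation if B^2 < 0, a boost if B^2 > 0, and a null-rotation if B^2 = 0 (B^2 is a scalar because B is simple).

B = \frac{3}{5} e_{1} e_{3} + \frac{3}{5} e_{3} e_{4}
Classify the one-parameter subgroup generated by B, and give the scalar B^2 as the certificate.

B^2 term by term: the squares give (\frac{3}{5})^2*(e_{1} e_{3})^2 + (\frac{3}{5})^2*(e_{3} e_{4})^2 = \frac{9}{25}*(+1) + \frac{9}{25}*(-1) = 0 (each basis 2-blade squares to minus the product of its generators' squares); cross terms between blades sharing an index anticommute and cancel. So B^2 = 0.
Answer: null-rotation, certificate B^2 = 0. No conjugation can change B^2 = 0; the sign gives the class.


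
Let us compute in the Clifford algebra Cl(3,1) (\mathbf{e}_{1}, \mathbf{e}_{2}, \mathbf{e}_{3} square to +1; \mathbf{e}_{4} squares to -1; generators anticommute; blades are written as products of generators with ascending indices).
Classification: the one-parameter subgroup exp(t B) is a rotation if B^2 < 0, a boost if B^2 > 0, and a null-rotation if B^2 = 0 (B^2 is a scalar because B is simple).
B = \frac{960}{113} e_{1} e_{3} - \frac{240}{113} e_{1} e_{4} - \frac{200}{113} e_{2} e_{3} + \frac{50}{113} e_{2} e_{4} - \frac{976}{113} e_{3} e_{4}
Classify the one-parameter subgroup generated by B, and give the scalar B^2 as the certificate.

B^2 term by term: the squares give (\frac{960}{113})^2*(e_{1} e_{3})^2 + (-\frac{240}{113})^2*(e_{1} e_{4})^2 + (-\frac{200}{113})^2*(e_{2} e_{3})^2 + (\frac{50}{113})^2*(e_{2} e_{4})^2 + (-\frac{976}{113})^2*(e_{3} e_{4})^2 = \frac{921600}{12769}*(-1) + \frac{57600}{12769}*(+1) + \frac{40000}{12769}*(-1) + \frac{2500}{12769}*(+1) + \frac{952576}{12769}*(+1) = 4 (each basis 2-blade squares to minus the product of its generators' squares); cross terms between blades sharing an index anticommute and cancel; the commuting (index-disjoint) pairs give grade-4 terms 2*c*c'*(blade product), which cancel blade by blade — e_{1} e_{2} e_{3} e_{4}: -\frac{96000}{12769} + \frac{96000}{12769} = 0 — confirming B is simple. So B^2 = 4.
Answer: boost, certificate B^2 = 4. Certificate logic: 4 is a conjugation-invariant scalar, so its sign fixes rotation versus boost versus null-rotation outright.


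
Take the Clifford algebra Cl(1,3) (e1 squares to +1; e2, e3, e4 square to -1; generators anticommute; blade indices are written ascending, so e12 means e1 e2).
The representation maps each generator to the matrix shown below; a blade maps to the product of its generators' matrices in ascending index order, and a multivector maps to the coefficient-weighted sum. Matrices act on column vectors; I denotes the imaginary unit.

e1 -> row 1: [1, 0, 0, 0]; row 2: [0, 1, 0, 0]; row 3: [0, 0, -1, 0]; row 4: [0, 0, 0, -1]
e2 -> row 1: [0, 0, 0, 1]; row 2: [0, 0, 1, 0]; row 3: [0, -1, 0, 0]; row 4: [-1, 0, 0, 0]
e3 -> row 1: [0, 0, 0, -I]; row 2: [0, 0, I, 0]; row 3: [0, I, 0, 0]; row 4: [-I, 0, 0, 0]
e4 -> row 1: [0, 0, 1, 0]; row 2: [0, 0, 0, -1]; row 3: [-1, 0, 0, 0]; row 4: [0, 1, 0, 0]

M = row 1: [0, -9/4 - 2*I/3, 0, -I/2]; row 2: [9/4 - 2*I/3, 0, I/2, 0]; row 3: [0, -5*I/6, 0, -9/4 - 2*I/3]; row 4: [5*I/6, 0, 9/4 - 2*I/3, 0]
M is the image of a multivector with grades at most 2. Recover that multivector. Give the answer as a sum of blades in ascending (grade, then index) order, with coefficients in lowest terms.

Method: the blade images are trace-orthogonal — tr(rho(e_A) rho(e_B)^-1) = 4 if A = B and 0 otherwise — and rho(e_A)^-1 = (e_A)^2 * rho(e_A) with (e_A)^2 = +1 or -1, so the coefficient of e_A in the preimage is (e_A)^2 * tr(M rho(e_A))/4.
Nonzero projections over blades of grade <= 2: e3: (e3)^2 = -1, tr(M rho(e3)) = 2/3, coefficient -1/6; e13: (e13)^2 = +1, tr(M rho(e13)) = 8/3, coefficient 2/3; e24: (e24)^2 = -1, tr(M rho(e24)) = 9, coefficient -9/4; e34: (e34)^2 = -1, tr(M rho(e34)) = -8/3, coefficient 2/3. Every other blade of grade <= 2 projects to 0.
Answer: -1/6*e3 + 2/3*e13 - 9/4*e24 + 2/3*e34


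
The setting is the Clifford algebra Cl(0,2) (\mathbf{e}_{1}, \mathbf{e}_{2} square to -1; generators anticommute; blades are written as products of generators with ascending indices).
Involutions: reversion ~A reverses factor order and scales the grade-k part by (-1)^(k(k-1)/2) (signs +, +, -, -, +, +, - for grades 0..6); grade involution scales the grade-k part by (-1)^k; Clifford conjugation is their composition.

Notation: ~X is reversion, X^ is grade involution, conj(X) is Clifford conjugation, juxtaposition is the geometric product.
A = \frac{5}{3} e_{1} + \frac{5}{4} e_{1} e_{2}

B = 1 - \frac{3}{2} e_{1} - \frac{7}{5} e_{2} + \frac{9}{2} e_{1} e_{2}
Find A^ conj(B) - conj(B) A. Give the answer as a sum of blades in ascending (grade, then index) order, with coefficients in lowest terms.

first term: \frac{65}{8} - \frac{41}{12} e_{1} - \frac{45}{8} e_{2} - \frac{13}{12} e_{1} e_{2}
second term: \frac{25}{8} + \frac{41}{12} e_{1} - \frac{75}{8} e_{2} - \frac{13}{12} e_{1} e_{2}
Answer: 5 - \frac{41}{6} e_{1} + \frac{15}{4} e_{2}


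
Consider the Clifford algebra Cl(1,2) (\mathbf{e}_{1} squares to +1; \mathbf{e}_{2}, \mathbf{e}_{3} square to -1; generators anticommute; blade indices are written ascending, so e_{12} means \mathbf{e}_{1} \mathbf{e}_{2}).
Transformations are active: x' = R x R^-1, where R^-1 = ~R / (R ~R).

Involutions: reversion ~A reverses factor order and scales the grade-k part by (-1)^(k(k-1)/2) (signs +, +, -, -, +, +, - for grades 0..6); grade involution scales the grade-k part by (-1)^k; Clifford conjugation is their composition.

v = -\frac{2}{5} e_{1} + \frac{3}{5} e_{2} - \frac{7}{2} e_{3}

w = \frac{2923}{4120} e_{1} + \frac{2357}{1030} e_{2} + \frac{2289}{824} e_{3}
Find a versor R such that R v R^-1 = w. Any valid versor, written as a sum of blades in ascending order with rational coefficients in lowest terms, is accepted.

Here q(v) = q(w) = -\frac{249}{20}; the classical choice R = v + w = \frac{255}{824} e_{1} + \frac{595}{206} e_{2} - \frac{595}{824} e_{3} then realises v -> w under the sandwich.
Answer: \frac{255}{824} e_{1} + \frac{595}{206} e_{2} - \frac{595}{824} e_{3}


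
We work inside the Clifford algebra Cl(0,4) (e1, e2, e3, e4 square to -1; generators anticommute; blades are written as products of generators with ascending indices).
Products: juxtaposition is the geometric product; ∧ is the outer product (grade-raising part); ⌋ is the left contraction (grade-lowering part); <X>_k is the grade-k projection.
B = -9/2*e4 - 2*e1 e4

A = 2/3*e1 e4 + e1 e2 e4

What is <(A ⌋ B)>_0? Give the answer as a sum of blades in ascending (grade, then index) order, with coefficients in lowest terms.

step 1: 4/3
step 2: 4/3
Answer: 4/3


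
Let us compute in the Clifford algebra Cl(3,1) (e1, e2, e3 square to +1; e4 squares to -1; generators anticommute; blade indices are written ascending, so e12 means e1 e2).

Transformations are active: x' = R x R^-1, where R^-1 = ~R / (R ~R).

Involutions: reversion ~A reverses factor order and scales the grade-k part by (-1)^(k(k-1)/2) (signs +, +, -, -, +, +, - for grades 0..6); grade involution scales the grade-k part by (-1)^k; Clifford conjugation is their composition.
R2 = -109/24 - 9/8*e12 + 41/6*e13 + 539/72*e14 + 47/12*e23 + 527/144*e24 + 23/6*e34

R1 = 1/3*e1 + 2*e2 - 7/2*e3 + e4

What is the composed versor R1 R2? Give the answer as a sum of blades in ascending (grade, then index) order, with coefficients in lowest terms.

Distribute over the terms of R1 (each basis-blade product reordered to ascending indices, repeated generators contracted through their squares):
(1/3*e1) R2 = -109/72*e1 - 3/8*e2 + 41/18*e3 + 539/216*e4 + 47/36*e123 + 527/432*e124 + 23/18*e134
(2*e2) R2 = 9/4*e1 - 109/12*e2 + 47/6*e3 + 527/72*e4 - 41/3*e123 - 539/36*e124 + 23/3*e234
(-7/2*e3) R2 = 287/12*e1 + 329/24*e2 + 763/48*e3 - 161/12*e4 + 63/16*e123 + 3773/144*e134 + 3689/288*e234
(e4) R2 = 539/72*e1 + 527/144*e2 + 23/6*e3 - 109/24*e4 - 9/8*e124 + 41/6*e134 + 47/12*e234
Summing the partial products and collecting blades:
Answer: 1157/36*e1 + 1139/144*e2 + 4297/144*e3 - 1759/216*e4 - 1213/144*e123 - 6427/432*e124 + 549/16*e134 + 7025/288*e234


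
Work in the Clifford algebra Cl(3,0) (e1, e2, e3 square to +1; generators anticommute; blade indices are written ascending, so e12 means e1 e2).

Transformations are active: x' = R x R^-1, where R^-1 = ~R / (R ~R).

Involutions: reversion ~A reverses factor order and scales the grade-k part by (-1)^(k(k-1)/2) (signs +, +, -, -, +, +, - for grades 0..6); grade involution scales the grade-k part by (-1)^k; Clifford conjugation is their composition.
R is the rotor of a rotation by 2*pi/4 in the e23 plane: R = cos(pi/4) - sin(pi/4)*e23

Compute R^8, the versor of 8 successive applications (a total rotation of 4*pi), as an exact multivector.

Because a rotor carries half the rotation angle, composing 8 copies of this e23-plane rotor multiplies the phase: 8*(pi/4) = 2*pi, hence R^8 = cos(2*pi) - sin(2*pi)*e23.
cos(2*pi) = 1 and sin(2*pi) = 0, so R^8 = 1. The total rotation 4*pi is 2 full turns, so every vector returns to itself, yet the rotor is +1, back on the identity sheet (an even number of 2*pi turns).
Answer: 1


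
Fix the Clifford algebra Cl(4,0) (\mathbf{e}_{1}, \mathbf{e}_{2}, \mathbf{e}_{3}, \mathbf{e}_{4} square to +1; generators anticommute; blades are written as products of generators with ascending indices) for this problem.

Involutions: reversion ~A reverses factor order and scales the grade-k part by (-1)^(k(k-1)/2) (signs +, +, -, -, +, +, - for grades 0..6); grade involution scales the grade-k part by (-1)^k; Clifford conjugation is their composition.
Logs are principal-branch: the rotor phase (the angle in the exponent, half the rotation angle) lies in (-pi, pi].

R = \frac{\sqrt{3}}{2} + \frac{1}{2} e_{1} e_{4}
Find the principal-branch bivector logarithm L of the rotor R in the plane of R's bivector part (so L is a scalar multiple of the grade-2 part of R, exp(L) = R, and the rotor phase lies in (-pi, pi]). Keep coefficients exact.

The scalar part of R is \frac{\sqrt{3}}{2}, so the principal-branch rotor phase is pinned; divide the bivector part by its sine to get the unit plane — L is the phase times that plane.
Concretely: cos(phase) = \frac{\sqrt{3}}{2} gives phase = ±\frac{\pi}{6}, and since phase/sin(phase) is even the sign is immaterial: L = (phase/sin(phase)) * <R>_2 = (\frac{\pi}{3}) * <R>_2.
Answer: \frac{\pi}{6} e_{1} e_{4}


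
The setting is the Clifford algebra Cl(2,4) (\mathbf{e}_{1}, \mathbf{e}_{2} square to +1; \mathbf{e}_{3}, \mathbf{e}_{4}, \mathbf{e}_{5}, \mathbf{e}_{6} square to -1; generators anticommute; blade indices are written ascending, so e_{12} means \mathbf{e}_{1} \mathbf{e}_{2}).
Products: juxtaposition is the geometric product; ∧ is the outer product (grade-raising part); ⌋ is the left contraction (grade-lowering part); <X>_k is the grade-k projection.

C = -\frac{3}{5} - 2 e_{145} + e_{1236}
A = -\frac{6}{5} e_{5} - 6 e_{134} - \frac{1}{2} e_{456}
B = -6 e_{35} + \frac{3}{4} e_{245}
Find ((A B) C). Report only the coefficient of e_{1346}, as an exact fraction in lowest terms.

step 1: \frac{36}{5} e_{3} + \frac{9}{10} e_{24} - \frac{3}{8} e_{26} + 36 e_{145} - 3 e_{346} + \frac{9}{2} e_{1235}
step 2: 72 - \frac{108}{25} e_{3} + \frac{3}{8} e_{13} - \frac{27}{50} e_{24} + \frac{9}{40} e_{26} - \frac{9}{2} e_{56} - 3 e_{124} + \frac{9}{5} e_{125} - \frac{36}{5} e_{126} - \frac{108}{5} e_{145} + 9 e_{234} + \frac{9}{5} e_{346} - \frac{27}{10} e_{1235} + \frac{72}{5} e_{1345} + \frac{9}{10} e_{1346} + 6 e_{1356} + \frac{3}{4} e_{12456} + 36 e_{23456}
Answer: \frac{9}{10}


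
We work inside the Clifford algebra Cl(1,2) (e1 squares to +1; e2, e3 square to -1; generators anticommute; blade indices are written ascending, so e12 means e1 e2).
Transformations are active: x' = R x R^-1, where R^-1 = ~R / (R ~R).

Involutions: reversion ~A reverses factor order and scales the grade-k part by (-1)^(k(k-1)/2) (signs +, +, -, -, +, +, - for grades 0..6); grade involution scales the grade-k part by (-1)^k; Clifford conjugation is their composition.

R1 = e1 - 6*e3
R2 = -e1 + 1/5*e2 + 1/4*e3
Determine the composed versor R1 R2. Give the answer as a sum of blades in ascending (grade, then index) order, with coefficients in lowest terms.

Distribute over the terms of R1 (each basis-blade product reordered to ascending indices, repeated generators contracted through their squares):
(e1) R2 = -1 + 1/5*e12 + 1/4*e13
(-6*e3) R2 = 3/2 - 6*e13 + 6/5*e23
Summing the partial products and collecting blades:
Answer: 1/2 + 1/5*e12 - 23/4*e13 + 6/5*e23


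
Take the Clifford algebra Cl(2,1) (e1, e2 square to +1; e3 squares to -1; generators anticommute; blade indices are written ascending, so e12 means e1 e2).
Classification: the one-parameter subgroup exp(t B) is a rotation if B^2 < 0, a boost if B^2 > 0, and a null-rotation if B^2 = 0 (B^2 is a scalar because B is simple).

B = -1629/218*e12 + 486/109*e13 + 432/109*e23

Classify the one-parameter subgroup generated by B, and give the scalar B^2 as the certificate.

B^2 term by term: the squares give (-1629/218)^2*(e12)^2 + (486/109)^2*(e13)^2 + (432/109)^2*(e23)^2 = 2653641/47524*(-1) + 236196/11881*(+1) + 186624/11881*(+1) = -81/4 (each basis 2-blade squares to minus the product of its generators' squares); cross terms between blades sharing an index anticommute and cancel. So B^2 = -81/4.
Answer: rotation, certificate B^2 = -81/4. One invariant decides it: the square -81/4 survives every conjugation, and its sign is exactly the classification.
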